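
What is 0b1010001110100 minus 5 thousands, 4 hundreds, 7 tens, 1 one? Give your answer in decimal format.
Convert 0b1010001110100 (binary) → 4096 + 1024 + 64 + 32 + 16 + 4 = 5236 (decimal)
Convert 5 thousands, 4 hundreds, 7 tens, 1 one (place-value notation) → 5×1000 + 4×100 + 7×10 + 1 = 5471 (decimal)
Compute 5236 - 5471 = -235
-235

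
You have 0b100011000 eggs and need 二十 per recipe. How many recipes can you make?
Convert 0b100011000 (binary) → 256 + 16 + 8 = 280 (decimal)
Convert 二十 (Chinese numeral) → 2×10 = 20 (decimal)
Compute 280 ÷ 20 = 14
14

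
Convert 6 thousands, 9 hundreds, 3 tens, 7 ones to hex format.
Convert 6 thousands, 9 hundreds, 3 tens, 7 ones (place-value notation) → 6×1000 + 9×100 + 3×10 + 7 = 6937 (decimal)
Convert 6937 (decimal) → 6937 = 1×4096 + 11×256 + 1×16 + 9 → 0x1B19 (hexadecimal)
0x1B19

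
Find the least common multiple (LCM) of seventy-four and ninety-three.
Convert seventy-four (English words) → 74 (decimal)
Convert ninety-three (English words) → 93 (decimal)
Compute lcm(74, 93) = 6882
6882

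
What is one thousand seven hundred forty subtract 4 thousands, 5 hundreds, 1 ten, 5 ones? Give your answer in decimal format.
Convert one thousand seven hundred forty (English words) → 1×1000 + 7×100 + 40 = 1740 (decimal)
Convert 4 thousands, 5 hundreds, 1 ten, 5 ones (place-value notation) → 4×1000 + 5×100 + 1×10 + 5 = 4515 (decimal)
Compute 1740 - 4515 = -2775
-2775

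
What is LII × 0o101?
Convert LII (Roman numeral) → 50 + 1 + 1 = 52 (decimal)
Convert 0o101 (octal) → 1×64 + 1 = 65 (decimal)
Compute 52 × 65 = 3380
3380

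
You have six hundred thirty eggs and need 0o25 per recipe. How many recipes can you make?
Convert six hundred thirty (English words) → 6×100 + 30 = 630 (decimal)
Convert 0o25 (octal) → 2×8 + 5 = 21 (decimal)
Compute 630 ÷ 21 = 30
30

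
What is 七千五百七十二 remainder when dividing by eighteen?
Convert 七千五百七十二 (Chinese numeral) → 7×1000 + 5×100 + 7×10 + 2 = 7572 (decimal)
Convert eighteen (English words) → 18 (decimal)
Compute 7572 mod 18 = 12
12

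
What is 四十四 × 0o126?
Convert 四十四 (Chinese numeral) → 4×10 + 4 = 44 (decimal)
Convert 0o126 (octal) → 1×64 + 2×8 + 6 = 86 (decimal)
Compute 44 × 86 = 3784
3784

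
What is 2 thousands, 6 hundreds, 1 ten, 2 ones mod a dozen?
Convert 2 thousands, 6 hundreds, 1 ten, 2 ones (place-value notation) → 2×1000 + 6×100 + 1×10 + 2 = 2612 (decimal)
Convert a dozen (colloquial) → 12 (decimal)
Compute 2612 mod 12 = 8
8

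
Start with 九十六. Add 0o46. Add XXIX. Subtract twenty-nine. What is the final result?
Convert 九十六 (Chinese numeral) → 9×10 + 6 = 96 (decimal)
Start: 96
Convert 0o46 (octal) → 4×8 + 6 = 38 (decimal)
96 + 38 = 134
Convert XXIX (Roman numeral) → 10 + 10 + 9 = 29 (decimal)
134 + 29 = 163
Convert twenty-nine (English words) → 29 (decimal)
163 - 29 = 134
134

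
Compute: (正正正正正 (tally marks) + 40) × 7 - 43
Convert 正正正正正 (tally marks) → 5 + 5 + 5 + 5 + 5 = 25 (decimal)
Expression in decimal: (25 + 40) × 7 - 43
Parentheses first: 25 + 40 = 65
Multiply: 65 × 7 = 455
Subtract: 455 - 43 = 412
412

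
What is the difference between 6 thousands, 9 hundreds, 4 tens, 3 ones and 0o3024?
Convert 6 thousands, 9 hundreds, 4 tens, 3 ones (place-value notation) → 6×1000 + 9×100 + 4×10 + 3 = 6943 (decimal)
Convert 0o3024 (octal) → 3×512 + 2×8 + 4 = 1556 (decimal)
Difference: |6943 - 1556| = 5387
5387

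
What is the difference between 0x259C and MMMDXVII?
Convert 0x259C (hexadecimal) → 2×4096 + 5×256 + 9×16 + 12 = 9628 (decimal)
Convert MMMDXVII (Roman numeral) → 1000 + 1000 + 1000 + 500 + 10 + 5 + 1 + 1 = 3517 (decimal)
Difference: |9628 - 3517| = 6111
6111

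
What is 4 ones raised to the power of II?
Convert 4 ones (place-value notation) → 4 (decimal)
Convert II (Roman numeral) → 1 + 1 = 2 (decimal)
Compute 4 ^ 2 = 16
16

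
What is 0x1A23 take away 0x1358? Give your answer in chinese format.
Convert 0x1A23 (hexadecimal) → 1×4096 + 10×256 + 2×16 + 3 = 6691 (decimal)
Convert 0x1358 (hexadecimal) → 1×4096 + 3×256 + 5×16 + 8 = 4952 (decimal)
Compute 6691 - 4952 = 1739
Convert 1739 (decimal) → 1739 = 1×1000 + 7×100 + 3×10 + 9 → 一千七百三十九 (Chinese numeral)
一千七百三十九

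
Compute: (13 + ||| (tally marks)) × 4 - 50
Convert ||| (tally marks) → 3 (decimal)
Expression in decimal: (13 + 3) × 4 - 50
Parentheses first: 13 + 3 = 16
Multiply: 16 × 4 = 64
Subtract: 64 - 50 = 14
14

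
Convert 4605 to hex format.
Convert 4605 (decimal) → 4605 = 1×4096 + 1×256 + 15×16 + 13 → 0x11FD (hexadecimal)
0x11FD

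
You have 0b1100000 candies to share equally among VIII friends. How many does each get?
Convert 0b1100000 (binary) → 64 + 32 = 96 (decimal)
Convert VIII (Roman numeral) → 5 + 1 + 1 + 1 = 8 (decimal)
Compute 96 ÷ 8 = 12
12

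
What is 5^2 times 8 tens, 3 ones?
Convert 5^2 (power) → 25 (decimal)
Convert 8 tens, 3 ones (place-value notation) → 8×10 + 3 = 83 (decimal)
Compute 25 × 83 = 2075
2075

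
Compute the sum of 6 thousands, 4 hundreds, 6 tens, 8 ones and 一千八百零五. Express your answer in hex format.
Convert 6 thousands, 4 hundreds, 6 tens, 8 ones (place-value notation) → 6×1000 + 4×100 + 6×10 + 8 = 6468 (decimal)
Convert 一千八百零五 (Chinese numeral) → 1×1000 + 8×100 + 5 = 1805 (decimal)
Compute 6468 + 1805 = 8273
Convert 8273 (decimal) → 8273 = 2×4096 + 5×16 + 1 → 0x2051 (hexadecimal)
0x2051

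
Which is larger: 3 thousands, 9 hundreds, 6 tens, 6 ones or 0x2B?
Convert 3 thousands, 9 hundreds, 6 tens, 6 ones (place-value notation) → 3×1000 + 9×100 + 6×10 + 6 = 3966 (decimal)
Convert 0x2B (hexadecimal) → 2×16 + 11 = 43 (decimal)
Compare 3966 vs 43: larger = 3966
3966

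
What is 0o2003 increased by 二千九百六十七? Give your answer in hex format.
Convert 0o2003 (octal) → 2×512 + 3 = 1027 (decimal)
Convert 二千九百六十七 (Chinese numeral) → 2×1000 + 9×100 + 6×10 + 7 = 2967 (decimal)
Compute 1027 + 2967 = 3994
Convert 3994 (decimal) → 3994 = 15×256 + 9×16 + 10 → 0xF9A (hexadecimal)
0xF9A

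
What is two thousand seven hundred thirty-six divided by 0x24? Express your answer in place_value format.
Convert two thousand seven hundred thirty-six (English words) → 2×1000 + 7×100 + 36 = 2736 (decimal)
Convert 0x24 (hexadecimal) → 2×16 + 4 = 36 (decimal)
Compute 2736 ÷ 36 = 76
Convert 76 (decimal) → 76 = 7×10 + 6 → 7 tens, 6 ones (place-value notation)
7 tens, 6 ones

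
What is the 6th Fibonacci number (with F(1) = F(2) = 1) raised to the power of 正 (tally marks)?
Convert the 6th Fibonacci number (with F(1) = F(2) = 1) (Fibonacci index) → 1, 1, 2, 3, 5, 8 → 8 (decimal)
Convert 正 (tally marks) → 5 (decimal)
Compute 8 ^ 5 = 32768
32768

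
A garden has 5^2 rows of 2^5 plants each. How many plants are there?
Convert 2^5 (power) → 32 (decimal)
Convert 5^2 (power) → 25 (decimal)
Compute 32 × 25 = 800
800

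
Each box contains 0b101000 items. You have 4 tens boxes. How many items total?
Convert 0b101000 (binary) → 32 + 8 = 40 (decimal)
Convert 4 tens (place-value notation) → 4×10 = 40 (decimal)
Compute 40 × 40 = 1600
1600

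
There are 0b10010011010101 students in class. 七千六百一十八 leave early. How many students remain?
Convert 0b10010011010101 (binary) → 8192 + 1024 + 128 + 64 + 16 + 4 + 1 = 9429 (decimal)
Convert 七千六百一十八 (Chinese numeral) → 7×1000 + 6×100 + 1×10 + 8 = 7618 (decimal)
Compute 9429 - 7618 = 1811
1811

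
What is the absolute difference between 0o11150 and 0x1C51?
Convert 0o11150 (octal) → 1×4096 + 1×512 + 1×64 + 5×8 = 4712 (decimal)
Convert 0x1C51 (hexadecimal) → 1×4096 + 12×256 + 5×16 + 1 = 7249 (decimal)
Compute |4712 - 7249| = 2537
2537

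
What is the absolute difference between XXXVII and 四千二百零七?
Convert XXXVII (Roman numeral) → 10 + 10 + 10 + 5 + 1 + 1 = 37 (decimal)
Convert 四千二百零七 (Chinese numeral) → 4×1000 + 2×100 + 7 = 4207 (decimal)
Compute |37 - 4207| = 4170
4170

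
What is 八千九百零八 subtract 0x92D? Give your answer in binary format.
Convert 八千九百零八 (Chinese numeral) → 8×1000 + 9×100 + 8 = 8908 (decimal)
Convert 0x92D (hexadecimal) → 9×256 + 2×16 + 13 = 2349 (decimal)
Compute 8908 - 2349 = 6559
Convert 6559 (decimal) → 6559 = 4096 + 2048 + 256 + 128 + 16 + 8 + 4 + 2 + 1 → 0b1100110011111 (binary)
0b1100110011111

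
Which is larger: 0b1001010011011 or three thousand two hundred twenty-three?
Convert 0b1001010011011 (binary) → 4096 + 512 + 128 + 16 + 8 + 2 + 1 = 4763 (decimal)
Convert three thousand two hundred twenty-three (English words) → 3×1000 + 2×100 + 23 = 3223 (decimal)
Compare 4763 vs 3223: larger = 4763
4763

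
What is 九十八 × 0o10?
Convert 九十八 (Chinese numeral) → 9×10 + 8 = 98 (decimal)
Convert 0o10 (octal) → 1×8 = 8 (decimal)
Compute 98 × 8 = 784
784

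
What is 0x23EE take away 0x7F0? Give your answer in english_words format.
Convert 0x23EE (hexadecimal) → 2×4096 + 3×256 + 14×16 + 14 = 9198 (decimal)
Convert 0x7F0 (hexadecimal) → 7×256 + 15×16 = 2032 (decimal)
Compute 9198 - 2032 = 7166
Convert 7166 (decimal) → 7166 = 7×1000 + 1×100 + 66 → seven thousand one hundred sixty-six (English words)
seven thousand one hundred sixty-six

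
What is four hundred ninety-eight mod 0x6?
Convert four hundred ninety-eight (English words) → 4×100 + 98 = 498 (decimal)
Convert 0x6 (hexadecimal) → 6 (decimal)
Compute 498 mod 6 = 0
0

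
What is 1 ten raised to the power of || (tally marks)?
Convert 1 ten (place-value notation) → 1×10 = 10 (decimal)
Convert || (tally marks) → 2 (decimal)
Compute 10 ^ 2 = 100
100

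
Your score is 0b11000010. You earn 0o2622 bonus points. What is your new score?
Convert 0b11000010 (binary) → 128 + 64 + 2 = 194 (decimal)
Convert 0o2622 (octal) → 2×512 + 6×64 + 2×8 + 2 = 1426 (decimal)
Compute 194 + 1426 = 1620
1620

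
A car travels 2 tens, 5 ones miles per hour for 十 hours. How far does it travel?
Convert 2 tens, 5 ones (place-value notation) → 2×10 + 5 = 25 (decimal)
Convert 十 (Chinese numeral) → 1×10 = 10 (decimal)
Compute 25 × 10 = 250
250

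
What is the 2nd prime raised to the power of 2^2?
Convert the 2nd prime (prime index) → 3 (decimal)
Convert 2^2 (power) → 4 (decimal)
Compute 3 ^ 4 = 81
81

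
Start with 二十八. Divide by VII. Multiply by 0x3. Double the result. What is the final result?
Convert 二十八 (Chinese numeral) → 2×10 + 8 = 28 (decimal)
Start: 28
Convert VII (Roman numeral) → 5 + 1 + 1 = 7 (decimal)
28 ÷ 7 = 4
Convert 0x3 (hexadecimal) → 3 (decimal)
4 × 3 = 12
12 × 2 = 24
24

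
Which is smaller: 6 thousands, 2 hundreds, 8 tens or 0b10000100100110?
Convert 6 thousands, 2 hundreds, 8 tens (place-value notation) → 6×1000 + 2×100 + 8×10 = 6280 (decimal)
Convert 0b10000100100110 (binary) → 8192 + 256 + 32 + 4 + 2 = 8486 (decimal)
Compare 6280 vs 8486: smaller = 6280
6280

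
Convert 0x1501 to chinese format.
Convert 0x1501 (hexadecimal) → 1×4096 + 5×256 + 1 = 5377 (decimal)
Convert 5377 (decimal) → 5377 = 5×1000 + 3×100 + 7×10 + 7 → 五千三百七十七 (Chinese numeral)
五千三百七十七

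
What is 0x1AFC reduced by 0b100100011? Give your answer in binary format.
Convert 0x1AFC (hexadecimal) → 1×4096 + 10×256 + 15×16 + 12 = 6908 (decimal)
Convert 0b100100011 (binary) → 256 + 32 + 2 + 1 = 291 (decimal)
Compute 6908 - 291 = 6617
Convert 6617 (decimal) → 6617 = 4096 + 2048 + 256 + 128 + 64 + 16 + 8 + 1 → 0b1100111011001 (binary)
0b1100111011001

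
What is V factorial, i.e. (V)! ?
Convert V (Roman numeral) → 5 (decimal)
Compute 5! = 120
120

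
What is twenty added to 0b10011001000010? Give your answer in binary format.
Convert twenty (English words) → 20 (decimal)
Convert 0b10011001000010 (binary) → 8192 + 1024 + 512 + 64 + 2 = 9794 (decimal)
Compute 20 + 9794 = 9814
Convert 9814 (decimal) → 9814 = 8192 + 1024 + 512 + 64 + 16 + 4 + 2 → 0b10011001010110 (binary)
0b10011001010110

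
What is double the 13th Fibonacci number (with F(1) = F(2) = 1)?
The 13th Fibonacci number (with F(1) = F(2) = 1): 1, 1, 2, 3, 5, 8, 13, 21, 34, 55, 89, 144, 233 → 233
Compute 233 × 2 = 466
466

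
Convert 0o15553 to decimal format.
Convert 0o15553 (octal) → 1×4096 + 5×512 + 5×64 + 5×8 + 3 = 7019 (decimal)
7019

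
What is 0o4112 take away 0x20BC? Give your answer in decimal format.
Convert 0o4112 (octal) → 4×512 + 1×64 + 1×8 + 2 = 2122 (decimal)
Convert 0x20BC (hexadecimal) → 2×4096 + 11×16 + 12 = 8380 (decimal)
Compute 2122 - 8380 = -6258
-6258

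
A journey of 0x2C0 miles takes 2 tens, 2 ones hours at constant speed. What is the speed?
Convert 0x2C0 (hexadecimal) → 2×256 + 12×16 = 704 (decimal)
Convert 2 tens, 2 ones (place-value notation) → 2×10 + 2 = 22 (decimal)
Compute 704 ÷ 22 = 32
32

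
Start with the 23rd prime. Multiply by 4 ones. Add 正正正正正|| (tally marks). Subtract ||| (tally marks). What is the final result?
Convert the 23rd prime (prime index) → 83 (decimal)
Start: 83
Convert 4 ones (place-value notation) → 4 (decimal)
83 × 4 = 332
Convert 正正正正正|| (tally marks) → 5 + 5 + 5 + 5 + 5 + 2 = 27 (decimal)
332 + 27 = 359
Convert ||| (tally marks) → 3 (decimal)
359 - 3 = 356
356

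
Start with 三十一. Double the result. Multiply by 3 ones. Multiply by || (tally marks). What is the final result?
Convert 三十一 (Chinese numeral) → 3×10 + 1 = 31 (decimal)
Start: 31
31 × 2 = 62
Convert 3 ones (place-value notation) → 3 (decimal)
62 × 3 = 186
Convert || (tally marks) → 2 (decimal)
186 × 2 = 372
372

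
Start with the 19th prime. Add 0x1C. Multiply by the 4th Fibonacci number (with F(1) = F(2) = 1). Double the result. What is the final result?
Convert the 19th prime (prime index) → 67 (decimal)
Start: 67
Convert 0x1C (hexadecimal) → 1×16 + 12 = 28 (decimal)
67 + 28 = 95
Convert the 4th Fibonacci number (with F(1) = F(2) = 1) (Fibonacci index) → 1, 1, 2, 3 → 3 (decimal)
95 × 3 = 285
285 × 2 = 570
570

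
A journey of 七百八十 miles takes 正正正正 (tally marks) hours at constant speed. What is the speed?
Convert 七百八十 (Chinese numeral) → 7×100 + 8×10 = 780 (decimal)
Convert 正正正正 (tally marks) → 5 + 5 + 5 + 5 = 20 (decimal)
Compute 780 ÷ 20 = 39
39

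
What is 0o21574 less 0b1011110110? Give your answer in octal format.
Convert 0o21574 (octal) → 2×4096 + 1×512 + 5×64 + 7×8 + 4 = 9084 (decimal)
Convert 0b1011110110 (binary) → 512 + 128 + 64 + 32 + 16 + 4 + 2 = 758 (decimal)
Compute 9084 - 758 = 8326
Convert 8326 (decimal) → 8326 = 2×4096 + 2×64 + 6 → 0o20206 (octal)
0o20206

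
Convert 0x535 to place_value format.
Convert 0x535 (hexadecimal) → 5×256 + 3×16 + 5 = 1333 (decimal)
Convert 1333 (decimal) → 1333 = 1×1000 + 3×100 + 3×10 + 3 → 1 thousand, 3 hundreds, 3 tens, 3 ones (place-value notation)
1 thousand, 3 hundreds, 3 tens, 3 ones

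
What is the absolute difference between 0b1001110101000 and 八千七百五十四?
Convert 0b1001110101000 (binary) → 4096 + 512 + 256 + 128 + 32 + 8 = 5032 (decimal)
Convert 八千七百五十四 (Chinese numeral) → 8×1000 + 7×100 + 5×10 + 4 = 8754 (decimal)
Compute |5032 - 8754| = 3722
3722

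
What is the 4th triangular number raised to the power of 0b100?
Convert the 4th triangular number (triangular index) → 4×5/2 = 10 (decimal)
Convert 0b100 (binary) → 4 (decimal)
Compute 10 ^ 4 = 10000
10000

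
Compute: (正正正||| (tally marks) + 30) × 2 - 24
Convert 正正正||| (tally marks) → 5 + 5 + 5 + 3 = 18 (decimal)
Expression in decimal: (18 + 30) × 2 - 24
Parentheses first: 18 + 30 = 48
Multiply: 48 × 2 = 96
Subtract: 96 - 24 = 72
72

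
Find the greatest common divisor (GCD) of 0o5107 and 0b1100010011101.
Convert 0o5107 (octal) → 5×512 + 1×64 + 7 = 2631 (decimal)
Convert 0b1100010011101 (binary) → 4096 + 2048 + 128 + 16 + 8 + 4 + 1 = 6301 (decimal)
Compute gcd(2631, 6301) = 1
1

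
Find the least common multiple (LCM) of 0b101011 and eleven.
Convert 0b101011 (binary) → 32 + 8 + 2 + 1 = 43 (decimal)
Convert eleven (English words) → 11 (decimal)
Compute lcm(43, 11) = 473
473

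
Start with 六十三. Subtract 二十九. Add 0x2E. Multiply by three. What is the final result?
Convert 六十三 (Chinese numeral) → 6×10 + 3 = 63 (decimal)
Start: 63
Convert 二十九 (Chinese numeral) → 2×10 + 9 = 29 (decimal)
63 - 29 = 34
Convert 0x2E (hexadecimal) → 2×16 + 14 = 46 (decimal)
34 + 46 = 80
Convert three (English words) → 3 (decimal)
80 × 3 = 240
240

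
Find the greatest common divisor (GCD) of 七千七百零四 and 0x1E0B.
Convert 七千七百零四 (Chinese numeral) → 7×1000 + 7×100 + 4 = 7704 (decimal)
Convert 0x1E0B (hexadecimal) → 1×4096 + 14×256 + 11 = 7691 (decimal)
Compute gcd(7704, 7691) = 1
1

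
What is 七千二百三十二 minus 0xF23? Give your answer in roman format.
Convert 七千二百三十二 (Chinese numeral) → 7×1000 + 2×100 + 3×10 + 2 = 7232 (decimal)
Convert 0xF23 (hexadecimal) → 15×256 + 2×16 + 3 = 3875 (decimal)
Compute 7232 - 3875 = 3357
Convert 3357 (decimal) → 3357 = 1000 + 1000 + 1000 + 100 + 100 + 100 + 50 + 5 + 1 + 1 → MMMCCCLVII (Roman numeral)
MMMCCCLVII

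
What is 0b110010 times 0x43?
Convert 0b110010 (binary) → 32 + 16 + 2 = 50 (decimal)
Convert 0x43 (hexadecimal) → 4×16 + 3 = 67 (decimal)
Compute 50 × 67 = 3350
3350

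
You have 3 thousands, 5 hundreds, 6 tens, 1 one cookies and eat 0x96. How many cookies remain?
Convert 3 thousands, 5 hundreds, 6 tens, 1 one (place-value notation) → 3×1000 + 5×100 + 6×10 + 1 = 3561 (decimal)
Convert 0x96 (hexadecimal) → 9×16 + 6 = 150 (decimal)
Compute 3561 - 150 = 3411
3411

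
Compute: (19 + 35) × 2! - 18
Convert 2! (factorial) → 2 (decimal)
Expression in decimal: (19 + 35) × 2 - 18
Parentheses first: 19 + 35 = 54
Multiply: 54 × 2 = 108
Subtract: 108 - 18 = 90
90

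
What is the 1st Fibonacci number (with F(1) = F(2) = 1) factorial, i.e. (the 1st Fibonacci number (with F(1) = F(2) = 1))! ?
Convert the 1st Fibonacci number (with F(1) = F(2) = 1) (Fibonacci index) → 1 (decimal)
Compute 1! = 1
1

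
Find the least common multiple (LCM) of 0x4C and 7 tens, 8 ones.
Convert 0x4C (hexadecimal) → 4×16 + 12 = 76 (decimal)
Convert 7 tens, 8 ones (place-value notation) → 7×10 + 8 = 78 (decimal)
Compute lcm(76, 78) = 2964
2964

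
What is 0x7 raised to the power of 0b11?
Convert 0x7 (hexadecimal) → 7 (decimal)
Convert 0b11 (binary) → 2 + 1 = 3 (decimal)
Compute 7 ^ 3 = 343
343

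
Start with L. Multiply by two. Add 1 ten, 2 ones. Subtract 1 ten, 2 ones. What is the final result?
Convert L (Roman numeral) → 50 (decimal)
Start: 50
Convert two (English words) → 2 (decimal)
50 × 2 = 100
Convert 1 ten, 2 ones (place-value notation) → 1×10 + 2 = 12 (decimal)
100 + 12 = 112
Convert 1 ten, 2 ones (place-value notation) → 1×10 + 2 = 12 (decimal)
112 - 12 = 100
100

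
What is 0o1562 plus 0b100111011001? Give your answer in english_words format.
Convert 0o1562 (octal) → 1×512 + 5×64 + 6×8 + 2 = 882 (decimal)
Convert 0b100111011001 (binary) → 2048 + 256 + 128 + 64 + 16 + 8 + 1 = 2521 (decimal)
Compute 882 + 2521 = 3403
Convert 3403 (decimal) → 3403 = 3×1000 + 4×100 + 3 → three thousand four hundred three (English words)
three thousand four hundred three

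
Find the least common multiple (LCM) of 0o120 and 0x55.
Convert 0o120 (octal) → 1×64 + 2×8 = 80 (decimal)
Convert 0x55 (hexadecimal) → 5×16 + 5 = 85 (decimal)
Compute lcm(80, 85) = 1360
1360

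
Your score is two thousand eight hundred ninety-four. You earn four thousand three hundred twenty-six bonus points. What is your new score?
Convert two thousand eight hundred ninety-four (English words) → 2×1000 + 8×100 + 94 = 2894 (decimal)
Convert four thousand three hundred twenty-six (English words) → 4×1000 + 3×100 + 26 = 4326 (decimal)
Compute 2894 + 4326 = 7220
7220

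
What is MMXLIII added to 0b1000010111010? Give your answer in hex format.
Convert MMXLIII (Roman numeral) → 1000 + 1000 + 40 + 1 + 1 + 1 = 2043 (decimal)
Convert 0b1000010111010 (binary) → 4096 + 128 + 32 + 16 + 8 + 2 = 4282 (decimal)
Compute 2043 + 4282 = 6325
Convert 6325 (decimal) → 6325 = 1×4096 + 8×256 + 11×16 + 5 → 0x18B5 (hexadecimal)
0x18B5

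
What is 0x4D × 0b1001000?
Convert 0x4D (hexadecimal) → 4×16 + 13 = 77 (decimal)
Convert 0b1001000 (binary) → 64 + 8 = 72 (decimal)
Compute 77 × 72 = 5544
5544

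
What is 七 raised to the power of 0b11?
Convert 七 (Chinese numeral) → 7 (decimal)
Convert 0b11 (binary) → 2 + 1 = 3 (decimal)
Compute 7 ^ 3 = 343
343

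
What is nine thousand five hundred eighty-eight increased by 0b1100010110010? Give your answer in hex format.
Convert nine thousand five hundred eighty-eight (English words) → 9×1000 + 5×100 + 88 = 9588 (decimal)
Convert 0b1100010110010 (binary) → 4096 + 2048 + 128 + 32 + 16 + 2 = 6322 (decimal)
Compute 9588 + 6322 = 15910
Convert 15910 (decimal) → 15910 = 3×4096 + 14×256 + 2×16 + 6 → 0x3E26 (hexadecimal)
0x3E26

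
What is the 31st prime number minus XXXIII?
The 31st prime number = 127
Convert XXXIII (Roman numeral) → 10 + 10 + 10 + 1 + 1 + 1 = 33 (decimal)
Compute 127 - 33 = 94
94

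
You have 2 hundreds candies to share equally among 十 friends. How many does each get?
Convert 2 hundreds (place-value notation) → 2×100 = 200 (decimal)
Convert 十 (Chinese numeral) → 1×10 = 10 (decimal)
Compute 200 ÷ 10 = 20
20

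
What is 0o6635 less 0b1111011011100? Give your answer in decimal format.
Convert 0o6635 (octal) → 6×512 + 6×64 + 3×8 + 5 = 3485 (decimal)
Convert 0b1111011011100 (binary) → 4096 + 2048 + 1024 + 512 + 128 + 64 + 16 + 8 + 4 = 7900 (decimal)
Compute 3485 - 7900 = -4415
-4415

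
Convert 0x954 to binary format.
Convert 0x954 (hexadecimal) → 9×256 + 5×16 + 4 = 2388 (decimal)
Convert 2388 (decimal) → 2388 = 2048 + 256 + 64 + 16 + 4 → 0b100101010100 (binary)
0b100101010100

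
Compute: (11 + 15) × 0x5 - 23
Convert 0x5 (hexadecimal) → 5 (decimal)
Expression in decimal: (11 + 15) × 5 - 23
Parentheses first: 11 + 15 = 26
Multiply: 26 × 5 = 130
Subtract: 130 - 23 = 107
107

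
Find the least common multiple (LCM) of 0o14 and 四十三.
Convert 0o14 (octal) → 1×8 + 4 = 12 (decimal)
Convert 四十三 (Chinese numeral) → 4×10 + 3 = 43 (decimal)
Compute lcm(12, 43) = 516
516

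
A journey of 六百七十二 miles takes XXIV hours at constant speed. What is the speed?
Convert 六百七十二 (Chinese numeral) → 6×100 + 7×10 + 2 = 672 (decimal)
Convert XXIV (Roman numeral) → 10 + 10 + 4 = 24 (decimal)
Compute 672 ÷ 24 = 28
28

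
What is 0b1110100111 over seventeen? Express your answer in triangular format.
Convert 0b1110100111 (binary) → 512 + 256 + 128 + 32 + 4 + 2 + 1 = 935 (decimal)
Convert seventeen (English words) → 17 (decimal)
Compute 935 ÷ 17 = 55
Convert 55 (decimal) → 55 = 10×11/2 → the 10th triangular number (triangular index)
the 10th triangular number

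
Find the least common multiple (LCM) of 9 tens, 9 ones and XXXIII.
Convert 9 tens, 9 ones (place-value notation) → 9×10 + 9 = 99 (decimal)
Convert XXXIII (Roman numeral) → 10 + 10 + 10 + 1 + 1 + 1 = 33 (decimal)
Compute lcm(99, 33) = 99
99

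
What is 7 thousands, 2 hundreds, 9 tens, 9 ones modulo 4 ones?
Convert 7 thousands, 2 hundreds, 9 tens, 9 ones (place-value notation) → 7×1000 + 2×100 + 9×10 + 9 = 7299 (decimal)
Convert 4 ones (place-value notation) → 4 (decimal)
Compute 7299 mod 4 = 3
3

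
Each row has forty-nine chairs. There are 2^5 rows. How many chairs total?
Convert forty-nine (English words) → 49 (decimal)
Convert 2^5 (power) → 32 (decimal)
Compute 49 × 32 = 1568
1568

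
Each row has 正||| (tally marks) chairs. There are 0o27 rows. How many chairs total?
Convert 正||| (tally marks) → 5 + 3 = 8 (decimal)
Convert 0o27 (octal) → 2×8 + 7 = 23 (decimal)
Compute 8 × 23 = 184
184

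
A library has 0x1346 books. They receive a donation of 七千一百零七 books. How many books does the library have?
Convert 0x1346 (hexadecimal) → 1×4096 + 3×256 + 4×16 + 6 = 4934 (decimal)
Convert 七千一百零七 (Chinese numeral) → 7×1000 + 1×100 + 7 = 7107 (decimal)
Compute 4934 + 7107 = 12041
12041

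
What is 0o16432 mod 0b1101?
Convert 0o16432 (octal) → 1×4096 + 6×512 + 4×64 + 3×8 + 2 = 7450 (decimal)
Convert 0b1101 (binary) → 8 + 4 + 1 = 13 (decimal)
Compute 7450 mod 13 = 1
1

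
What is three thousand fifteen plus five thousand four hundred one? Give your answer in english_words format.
Convert three thousand fifteen (English words) → 3×1000 + 15 = 3015 (decimal)
Convert five thousand four hundred one (English words) → 5×1000 + 4×100 + 1 = 5401 (decimal)
Compute 3015 + 5401 = 8416
Convert 8416 (decimal) → 8416 = 8×1000 + 4×100 + 16 → eight thousand four hundred sixteen (English words)
eight thousand four hundred sixteen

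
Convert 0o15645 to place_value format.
Convert 0o15645 (octal) → 1×4096 + 5×512 + 6×64 + 4×8 + 5 = 7077 (decimal)
Convert 7077 (decimal) → 7077 = 7×1000 + 7×10 + 7 → 7 thousands, 7 tens, 7 ones (place-value notation)
7 thousands, 7 tens, 7 ones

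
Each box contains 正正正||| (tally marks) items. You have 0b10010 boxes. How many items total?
Convert 正正正||| (tally marks) → 5 + 5 + 5 + 3 = 18 (decimal)
Convert 0b10010 (binary) → 16 + 2 = 18 (decimal)
Compute 18 × 18 = 324
324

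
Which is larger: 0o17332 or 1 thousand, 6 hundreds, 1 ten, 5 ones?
Convert 0o17332 (octal) → 1×4096 + 7×512 + 3×64 + 3×8 + 2 = 7898 (decimal)
Convert 1 thousand, 6 hundreds, 1 ten, 5 ones (place-value notation) → 1×1000 + 6×100 + 1×10 + 5 = 1615 (decimal)
Compare 7898 vs 1615: larger = 7898
7898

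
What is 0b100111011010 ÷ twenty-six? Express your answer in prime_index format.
Convert 0b100111011010 (binary) → 2048 + 256 + 128 + 64 + 16 + 8 + 2 = 2522 (decimal)
Convert twenty-six (English words) → 26 (decimal)
Compute 2522 ÷ 26 = 97
Convert 97 (decimal) → the 25th prime (prime index)
the 25th prime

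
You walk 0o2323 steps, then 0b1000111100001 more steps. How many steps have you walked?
Convert 0o2323 (octal) → 2×512 + 3×64 + 2×8 + 3 = 1235 (decimal)
Convert 0b1000111100001 (binary) → 4096 + 256 + 128 + 64 + 32 + 1 = 4577 (decimal)
Compute 1235 + 4577 = 5812
5812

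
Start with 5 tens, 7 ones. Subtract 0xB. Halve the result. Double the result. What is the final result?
Convert 5 tens, 7 ones (place-value notation) → 5×10 + 7 = 57 (decimal)
Start: 57
Convert 0xB (hexadecimal) → 11 (decimal)
57 - 11 = 46
46 ÷ 2 = 23
23 × 2 = 46
46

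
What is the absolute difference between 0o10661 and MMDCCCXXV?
Convert 0o10661 (octal) → 1×4096 + 6×64 + 6×8 + 1 = 4529 (decimal)
Convert MMDCCCXXV (Roman numeral) → 1000 + 1000 + 500 + 100 + 100 + 100 + 10 + 10 + 5 = 2825 (decimal)
Compute |4529 - 2825| = 1704
1704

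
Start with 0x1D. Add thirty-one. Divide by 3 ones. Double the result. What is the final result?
Convert 0x1D (hexadecimal) → 1×16 + 13 = 29 (decimal)
Start: 29
Convert thirty-one (English words) → 31 (decimal)
29 + 31 = 60
Convert 3 ones (place-value notation) → 3 (decimal)
60 ÷ 3 = 20
20 × 2 = 40
40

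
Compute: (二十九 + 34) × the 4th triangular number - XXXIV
Convert 二十九 (Chinese numeral) → 2×10 + 9 = 29 (decimal)
Convert the 4th triangular number (triangular index) → 4×5/2 = 10 (decimal)
Convert XXXIV (Roman numeral) → 10 + 10 + 10 + 4 = 34 (decimal)
Expression in decimal: (29 + 34) × 10 - 34
Parentheses first: 29 + 34 = 63
Multiply: 63 × 10 = 630
Subtract: 630 - 34 = 596
596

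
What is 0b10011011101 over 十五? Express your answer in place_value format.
Convert 0b10011011101 (binary) → 1024 + 128 + 64 + 16 + 8 + 4 + 1 = 1245 (decimal)
Convert 十五 (Chinese numeral) → 1×10 + 5 = 15 (decimal)
Compute 1245 ÷ 15 = 83
Convert 83 (decimal) → 83 = 8×10 + 3 → 8 tens, 3 ones (place-value notation)
8 tens, 3 ones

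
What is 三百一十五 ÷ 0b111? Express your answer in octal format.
Convert 三百一十五 (Chinese numeral) → 3×100 + 1×10 + 5 = 315 (decimal)
Convert 0b111 (binary) → 4 + 2 + 1 = 7 (decimal)
Compute 315 ÷ 7 = 45
Convert 45 (decimal) → 45 = 5×8 + 5 → 0o55 (octal)
0o55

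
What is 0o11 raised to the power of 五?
Convert 0o11 (octal) → 1×8 + 1 = 9 (decimal)
Convert 五 (Chinese numeral) → 5 (decimal)
Compute 9 ^ 5 = 59049
59049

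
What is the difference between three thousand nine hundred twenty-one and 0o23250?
Convert three thousand nine hundred twenty-one (English words) → 3×1000 + 9×100 + 21 = 3921 (decimal)
Convert 0o23250 (octal) → 2×4096 + 3×512 + 2×64 + 5×8 = 9896 (decimal)
Difference: |3921 - 9896| = 5975
5975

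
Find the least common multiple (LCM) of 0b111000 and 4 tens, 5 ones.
Convert 0b111000 (binary) → 32 + 16 + 8 = 56 (decimal)
Convert 4 tens, 5 ones (place-value notation) → 4×10 + 5 = 45 (decimal)
Compute lcm(56, 45) = 2520
2520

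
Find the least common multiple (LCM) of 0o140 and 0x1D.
Convert 0o140 (octal) → 1×64 + 4×8 = 96 (decimal)
Convert 0x1D (hexadecimal) → 1×16 + 13 = 29 (decimal)
Compute lcm(96, 29) = 2784
2784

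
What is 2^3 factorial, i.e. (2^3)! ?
Convert 2^3 (power) → 8 (decimal)
Compute 8! = 40320
40320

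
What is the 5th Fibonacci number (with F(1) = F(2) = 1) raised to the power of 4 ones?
Convert the 5th Fibonacci number (with F(1) = F(2) = 1) (Fibonacci index) → 1, 1, 2, 3, 5 → 5 (decimal)
Convert 4 ones (place-value notation) → 4 (decimal)
Compute 5 ^ 4 = 625
625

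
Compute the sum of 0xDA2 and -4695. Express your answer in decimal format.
Convert 0xDA2 (hexadecimal) → 13×256 + 10×16 + 2 = 3490 (decimal)
Compute 3490 + -4695 = -1205
-1205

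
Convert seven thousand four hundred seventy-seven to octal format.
Convert seven thousand four hundred seventy-seven (English words) → 7×1000 + 4×100 + 77 = 7477 (decimal)
Convert 7477 (decimal) → 7477 = 1×4096 + 6×512 + 4×64 + 6×8 + 5 → 0o16465 (octal)
0o16465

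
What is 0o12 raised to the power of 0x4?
Convert 0o12 (octal) → 1×8 + 2 = 10 (decimal)
Convert 0x4 (hexadecimal) → 4 (decimal)
Compute 10 ^ 4 = 10000
10000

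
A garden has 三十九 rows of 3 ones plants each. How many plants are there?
Convert 3 ones (place-value notation) → 3 (decimal)
Convert 三十九 (Chinese numeral) → 3×10 + 9 = 39 (decimal)
Compute 3 × 39 = 117
117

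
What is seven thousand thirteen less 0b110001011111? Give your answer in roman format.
Convert seven thousand thirteen (English words) → 7×1000 + 13 = 7013 (decimal)
Convert 0b110001011111 (binary) → 2048 + 1024 + 64 + 16 + 8 + 4 + 2 + 1 = 3167 (decimal)
Compute 7013 - 3167 = 3846
Convert 3846 (decimal) → 3846 = 1000 + 1000 + 1000 + 500 + 100 + 100 + 100 + 40 + 5 + 1 → MMMDCCCXLVI (Roman numeral)
MMMDCCCXLVI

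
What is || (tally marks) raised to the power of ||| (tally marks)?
Convert || (tally marks) → 2 (decimal)
Convert ||| (tally marks) → 3 (decimal)
Compute 2 ^ 3 = 8
8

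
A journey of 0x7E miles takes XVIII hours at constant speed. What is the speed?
Convert 0x7E (hexadecimal) → 7×16 + 14 = 126 (decimal)
Convert XVIII (Roman numeral) → 10 + 5 + 1 + 1 + 1 = 18 (decimal)
Compute 126 ÷ 18 = 7
7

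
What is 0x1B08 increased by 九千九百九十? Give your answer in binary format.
Convert 0x1B08 (hexadecimal) → 1×4096 + 11×256 + 8 = 6920 (decimal)
Convert 九千九百九十 (Chinese numeral) → 9×1000 + 9×100 + 9×10 = 9990 (decimal)
Compute 6920 + 9990 = 16910
Convert 16910 (decimal) → 16910 = 16384 + 512 + 8 + 4 + 2 → 0b100001000001110 (binary)
0b100001000001110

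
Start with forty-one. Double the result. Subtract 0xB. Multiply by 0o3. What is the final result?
Convert forty-one (English words) → 41 (decimal)
Start: 41
41 × 2 = 82
Convert 0xB (hexadecimal) → 11 (decimal)
82 - 11 = 71
Convert 0o3 (octal) → 3 (decimal)
71 × 3 = 213
213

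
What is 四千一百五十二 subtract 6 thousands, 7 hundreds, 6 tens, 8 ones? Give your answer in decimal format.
Convert 四千一百五十二 (Chinese numeral) → 4×1000 + 1×100 + 5×10 + 2 = 4152 (decimal)
Convert 6 thousands, 7 hundreds, 6 tens, 8 ones (place-value notation) → 6×1000 + 7×100 + 6×10 + 8 = 6768 (decimal)
Compute 4152 - 6768 = -2616
-2616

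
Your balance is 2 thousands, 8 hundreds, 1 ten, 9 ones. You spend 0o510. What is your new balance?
Convert 2 thousands, 8 hundreds, 1 ten, 9 ones (place-value notation) → 2×1000 + 8×100 + 1×10 + 9 = 2819 (decimal)
Convert 0o510 (octal) → 5×64 + 1×8 = 328 (decimal)
Compute 2819 - 328 = 2491
2491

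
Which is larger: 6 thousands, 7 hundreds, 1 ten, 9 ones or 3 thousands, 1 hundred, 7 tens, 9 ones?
Convert 6 thousands, 7 hundreds, 1 ten, 9 ones (place-value notation) → 6×1000 + 7×100 + 1×10 + 9 = 6719 (decimal)
Convert 3 thousands, 1 hundred, 7 tens, 9 ones (place-value notation) → 3×1000 + 1×100 + 7×10 + 9 = 3179 (decimal)
Compare 6719 vs 3179: larger = 6719
6719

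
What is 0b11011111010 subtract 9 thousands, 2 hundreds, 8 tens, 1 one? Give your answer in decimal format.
Convert 0b11011111010 (binary) → 1024 + 512 + 128 + 64 + 32 + 16 + 8 + 2 = 1786 (decimal)
Convert 9 thousands, 2 hundreds, 8 tens, 1 one (place-value notation) → 9×1000 + 2×100 + 8×10 + 1 = 9281 (decimal)
Compute 1786 - 9281 = -7495
-7495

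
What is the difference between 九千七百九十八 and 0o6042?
Convert 九千七百九十八 (Chinese numeral) → 9×1000 + 7×100 + 9×10 + 8 = 9798 (decimal)
Convert 0o6042 (octal) → 6×512 + 4×8 + 2 = 3106 (decimal)
Difference: |9798 - 3106| = 6692
6692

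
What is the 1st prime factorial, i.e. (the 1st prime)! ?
Convert the 1st prime (prime index) → 2 (decimal)
Compute 2! = 2
2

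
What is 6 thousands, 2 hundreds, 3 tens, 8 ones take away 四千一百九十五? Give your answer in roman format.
Convert 6 thousands, 2 hundreds, 3 tens, 8 ones (place-value notation) → 6×1000 + 2×100 + 3×10 + 8 = 6238 (decimal)
Convert 四千一百九十五 (Chinese numeral) → 4×1000 + 1×100 + 9×10 + 5 = 4195 (decimal)
Compute 6238 - 4195 = 2043
Convert 2043 (decimal) → 2043 = 1000 + 1000 + 40 + 1 + 1 + 1 → MMXLIII (Roman numeral)
MMXLIII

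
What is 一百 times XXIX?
Convert 一百 (Chinese numeral) → 1×100 = 100 (decimal)
Convert XXIX (Roman numeral) → 10 + 10 + 9 = 29 (decimal)
Compute 100 × 29 = 2900
2900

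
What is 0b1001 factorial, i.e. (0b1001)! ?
Convert 0b1001 (binary) → 8 + 1 = 9 (decimal)
Compute 9! = 362880
362880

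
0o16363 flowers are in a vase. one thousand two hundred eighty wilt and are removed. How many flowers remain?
Convert 0o16363 (octal) → 1×4096 + 6×512 + 3×64 + 6×8 + 3 = 7411 (decimal)
Convert one thousand two hundred eighty (English words) → 1×1000 + 2×100 + 80 = 1280 (decimal)
Compute 7411 - 1280 = 6131
6131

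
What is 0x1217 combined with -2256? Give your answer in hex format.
Convert 0x1217 (hexadecimal) → 1×4096 + 2×256 + 1×16 + 7 = 4631 (decimal)
Compute 4631 + -2256 = 2375
Convert 2375 (decimal) → 2375 = 9×256 + 4×16 + 7 → 0x947 (hexadecimal)
0x947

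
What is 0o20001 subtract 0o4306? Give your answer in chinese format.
Convert 0o20001 (octal) → 2×4096 + 1 = 8193 (decimal)
Convert 0o4306 (octal) → 4×512 + 3×64 + 6 = 2246 (decimal)
Compute 8193 - 2246 = 5947
Convert 5947 (decimal) → 5947 = 5×1000 + 9×100 + 4×10 + 7 → 五千九百四十七 (Chinese numeral)
五千九百四十七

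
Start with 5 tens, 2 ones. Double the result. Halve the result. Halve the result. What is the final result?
Convert 5 tens, 2 ones (place-value notation) → 5×10 + 2 = 52 (decimal)
Start: 52
52 × 2 = 104
104 ÷ 2 = 52
52 ÷ 2 = 26
26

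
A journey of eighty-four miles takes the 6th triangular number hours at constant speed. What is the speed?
Convert eighty-four (English words) → 84 (decimal)
Convert the 6th triangular number (triangular index) → 6×7/2 = 21 (decimal)
Compute 84 ÷ 21 = 4
4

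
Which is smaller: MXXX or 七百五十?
Convert MXXX (Roman numeral) → 1000 + 10 + 10 + 10 = 1030 (decimal)
Convert 七百五十 (Chinese numeral) → 7×100 + 5×10 = 750 (decimal)
Compare 1030 vs 750: smaller = 750
750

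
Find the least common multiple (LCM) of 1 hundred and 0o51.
Convert 1 hundred (place-value notation) → 1×100 = 100 (decimal)
Convert 0o51 (octal) → 5×8 + 1 = 41 (decimal)
Compute lcm(100, 41) = 4100
4100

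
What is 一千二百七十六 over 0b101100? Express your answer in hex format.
Convert 一千二百七十六 (Chinese numeral) → 1×1000 + 2×100 + 7×10 + 6 = 1276 (decimal)
Convert 0b101100 (binary) → 32 + 8 + 4 = 44 (decimal)
Compute 1276 ÷ 44 = 29
Convert 29 (decimal) → 29 = 1×16 + 13 → 0x1D (hexadecimal)
0x1D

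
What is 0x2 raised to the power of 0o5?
Convert 0x2 (hexadecimal) → 2 (decimal)
Convert 0o5 (octal) → 5 (decimal)
Compute 2 ^ 5 = 32
32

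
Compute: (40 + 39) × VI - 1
Convert VI (Roman numeral) → 5 + 1 = 6 (decimal)
Expression in decimal: (40 + 39) × 6 - 1
Parentheses first: 40 + 39 = 79
Multiply: 79 × 6 = 474
Subtract: 474 - 1 = 473
473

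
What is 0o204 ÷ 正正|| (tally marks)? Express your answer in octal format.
Convert 0o204 (octal) → 2×64 + 4 = 132 (decimal)
Convert 正正|| (tally marks) → 5 + 5 + 2 = 12 (decimal)
Compute 132 ÷ 12 = 11
Convert 11 (decimal) → 11 = 1×8 + 3 → 0o13 (octal)
0o13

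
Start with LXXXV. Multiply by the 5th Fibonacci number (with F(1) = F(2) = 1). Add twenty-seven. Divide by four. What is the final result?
Convert LXXXV (Roman numeral) → 50 + 10 + 10 + 10 + 5 = 85 (decimal)
Start: 85
Convert the 5th Fibonacci number (with F(1) = F(2) = 1) (Fibonacci index) → 1, 1, 2, 3, 5 → 5 (decimal)
85 × 5 = 425
Convert twenty-seven (English words) → 27 (decimal)
425 + 27 = 452
Convert four (English words) → 4 (decimal)
452 ÷ 4 = 113
113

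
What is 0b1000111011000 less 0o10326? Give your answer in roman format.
Convert 0b1000111011000 (binary) → 4096 + 256 + 128 + 64 + 16 + 8 = 4568 (decimal)
Convert 0o10326 (octal) → 1×4096 + 3×64 + 2×8 + 6 = 4310 (decimal)
Compute 4568 - 4310 = 258
Convert 258 (decimal) → 258 = 100 + 100 + 50 + 5 + 1 + 1 + 1 → CCLVIII (Roman numeral)
CCLVIII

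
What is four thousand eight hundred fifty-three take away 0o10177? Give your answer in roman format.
Convert four thousand eight hundred fifty-three (English words) → 4×1000 + 8×100 + 53 = 4853 (decimal)
Convert 0o10177 (octal) → 1×4096 + 1×64 + 7×8 + 7 = 4223 (decimal)
Compute 4853 - 4223 = 630
Convert 630 (decimal) → 630 = 500 + 100 + 10 + 10 + 10 → DCXXX (Roman numeral)
DCXXX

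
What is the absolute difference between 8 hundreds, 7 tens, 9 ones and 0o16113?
Convert 8 hundreds, 7 tens, 9 ones (place-value notation) → 8×100 + 7×10 + 9 = 879 (decimal)
Convert 0o16113 (octal) → 1×4096 + 6×512 + 1×64 + 1×8 + 3 = 7243 (decimal)
Compute |879 - 7243| = 6364
6364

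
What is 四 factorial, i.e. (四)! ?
Convert 四 (Chinese numeral) → 4 (decimal)
Compute 4! = 24
24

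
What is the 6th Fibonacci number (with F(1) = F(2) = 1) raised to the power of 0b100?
Convert the 6th Fibonacci number (with F(1) = F(2) = 1) (Fibonacci index) → 1, 1, 2, 3, 5, 8 → 8 (decimal)
Convert 0b100 (binary) → 4 (decimal)
Compute 8 ^ 4 = 4096
4096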